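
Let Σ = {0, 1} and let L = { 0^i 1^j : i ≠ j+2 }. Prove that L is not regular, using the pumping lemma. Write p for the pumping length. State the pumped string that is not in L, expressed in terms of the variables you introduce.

Suppose for contradiction that L is regular, and let p be the pumping length.
Choose w = 0^p 1^{p+p!-2}. Since p ≠ (p+p!-2)+2 = p+p!, w ∈ L; and |w| ≥ p.
By the pumping lemma, w = xyz with |xy| ≤ p and |y| ≥ 1.
Since the first p symbols of w are all 0's and |xy| ≤ p, y lies entirely in the leading 0-block: y = 0^k for some k with 1 ≤ k ≤ p.
Since 1 ≤ k ≤ p, k divides p!; set t = 1 + p!/k. Then xy^t z has p + (p!/k)·k = p + p! copies of 0. Now the 0-count is p+p! and (1-count)+2 = (p+p!-2)+2 = p+p!, so i ≠ j+2 fails. So xy^t z = 0^{p+p!} 1^{p+p!-2} ∉ L.
This contradicts the pumping lemma, so L is not regular.

0^{p+p!} 1^{p+p!-2}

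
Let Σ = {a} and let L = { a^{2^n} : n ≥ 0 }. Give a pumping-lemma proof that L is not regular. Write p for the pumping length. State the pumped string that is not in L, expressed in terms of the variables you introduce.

Toward a contradiction, assume L is regular with pumping length p.
Take w = a^{2^p} ∈ L with |w| = 2^p ≥ p.
Write w = xyz as guaranteed by the lemma, with |xy| ≤ p and |y| ≥ 1.
Then y = a^k for some k with 1 ≤ k ≤ p.
Pump with i = 2: xy^2z = a^{2^p+k}. Since 1 ≤ k ≤ p < 2^p, we have 2^p < 2^p+k < 2^{p+1}, so 2^p+k is not a power of 2. So xy^2z ∉ L.
Contradiction. Therefore L is not regular.

a^{2^p+k}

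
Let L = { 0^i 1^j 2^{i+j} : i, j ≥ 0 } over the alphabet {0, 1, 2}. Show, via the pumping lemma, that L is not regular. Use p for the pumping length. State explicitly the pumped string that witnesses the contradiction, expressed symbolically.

Assume L is regular; let p be its pumping constant.
Take w = 0^p 1^p 2^{2p} ∈ L (with i=j=p, i+j=2p), |w| = 4p ≥ p.
Write w = xyz as guaranteed by the lemma, with |xy| ≤ p and |y| > 0.
The first p characters of w are 0's, so xy (and hence y) consists only of 0's. Write y = 0^k, 1 ≤ k ≤ p.
Consider xy^2z = 0^{p+k} 1^p 2^{2p}. Now the 0- and 1-counts sum to 2p+k, but the 2-count is 2p ≠ 2p+k. So xy^2z ∉ L.
Contradiction. Therefore L is not regular.

0^{p+k} 1^p 2^{2p}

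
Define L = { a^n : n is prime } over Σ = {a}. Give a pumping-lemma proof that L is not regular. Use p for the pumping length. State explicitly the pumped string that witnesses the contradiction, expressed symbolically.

a^{q(1+k)}

Toward a contradiction, assume L is regular with pumping length p.
Let q be a prime with q ≥ p+2 (infinitely many primes exist), and take w = a^q ∈ L with |w| = q ≥ p.
By the pumping lemma, w = xyz with |xy| ≤ p and y is nonempty.
Then y = a^k for some k with 1 ≤ k ≤ p.
Since 1 ≤ k ≤ p, |xz| = q-k. Pump with i = q+1: |xy^{q+1}z| = (q-k)+(q+1)k = q+qk = q(1+k), which is composite (both factors ≥ 2). So xy^{q+1}z = a^{q(1+k)} ∉ L.
This is a contradiction; hence L is not regular.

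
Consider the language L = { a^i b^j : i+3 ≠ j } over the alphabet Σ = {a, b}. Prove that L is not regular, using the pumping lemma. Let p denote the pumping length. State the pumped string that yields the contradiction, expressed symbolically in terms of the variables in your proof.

a^{p+p!} b^{p+p!+3}

Toward a contradiction, assume L is regular with pumping length p.
Choose w = a^p b^{p+p!+3}. Since p ≠ (p+p!+3)-3 = p+p!, w ∈ L; and |w| ≥ p.
The pumping lemma gives a decomposition w = xyz where |xy| ≤ p and |y| > 0.
The first p characters of w are a's, so xy (and hence y) consists only of a's. Write y = a^k, 1 ≤ k ≤ p.
Since 1 ≤ k ≤ p, k divides p!; set t = 1 + p!/k. Then xy^t z has p + (p!/k)·k = p + p! copies of a. Now the a-count is p+p! and (b-count)-3 = (p+p!+3)-3 = p+p!, so i+3 ≠ j fails. So xy^t z = a^{p+p!} b^{p+p!+3} ∉ L.
This contradicts the pumping lemma, so L is not regular.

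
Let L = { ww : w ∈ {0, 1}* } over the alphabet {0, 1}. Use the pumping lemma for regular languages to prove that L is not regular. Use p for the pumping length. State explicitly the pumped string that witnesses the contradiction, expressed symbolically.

0^{p+k} 1^p 0^p 1^p

Toward a contradiction, assume L is regular with pumping length p.
Take w = 0^p 1^p 0^p 1^p = uu where u = 0^p1^p; then w ∈ L and |w| = 4p ≥ p.
By the pumping lemma, w = xyz with |xy| ≤ p and |y| > 0.
The first p characters of w are 0's, so xy (and hence y) consists only of 0's. Write y = 0^k, 1 ≤ k ≤ p.
Pump with i = 2: xy^2z = 0^{p+k} 1^p 0^p 1^p, of length 4p+k. Suppose this equals vv. The string starts with 0 and ends with 1, so v does too; thus the boundary between the two copies of v is a 1→0 transition. There is exactly one such transition, at position 2p+k, so |v| = 2p+k and |vv| = 4p+2k ≠ 4p+k since k ≥ 1. So xy^2z ∉ L.
This contradicts the pumping lemma, so L is not regular.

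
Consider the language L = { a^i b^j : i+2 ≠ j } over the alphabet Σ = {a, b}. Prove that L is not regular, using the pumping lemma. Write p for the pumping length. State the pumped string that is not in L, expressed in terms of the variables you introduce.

Toward a contradiction, assume L is regular with pumping length p.
Choose w = a^p b^{p+p!+2}. Since p ≠ (p+p!+2)-2 = p+p!, w ∈ L; and |w| ≥ p.
Write w = xyz as guaranteed by the lemma, with |xy| ≤ p and |y| > 0.
The first p characters of w are a's, so xy (and hence y) consists only of a's. Write y = a^k, 1 ≤ k ≤ p.
Since 1 ≤ k ≤ p, k divides p!; set t = 1 + p!/k. Then xy^t z has p + (p!/k)·k = p + p! copies of a. Now the a-count is p+p! and (b-count)-2 = (p+p!+2)-2 = p+p!, so i+2 ≠ j fails. So xy^t z = a^{p+p!} b^{p+p!+2} ∉ L.
Contradiction. Therefore L is not regular.

a^{p+p!} b^{p+p!+2}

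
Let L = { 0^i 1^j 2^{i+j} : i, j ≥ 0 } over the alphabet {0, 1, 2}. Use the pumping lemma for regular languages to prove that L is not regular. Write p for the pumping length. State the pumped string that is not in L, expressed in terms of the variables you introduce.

0^{p+k} 1^p 2^{2p}

Suppose for contradiction that L is regular, and let p be the pumping length.
Take w = 0^p 1^p 2^{2p} ∈ L (with i=j=p, i+j=2p), |w| = 4p ≥ p.
By the pumping lemma, w = xyz with |xy| ≤ p and |y| ≥ 1.
The first p characters of w are 0's, so xy (and hence y) consists only of 0's. Write y = 0^k, 1 ≤ k ≤ p.
Consider xy^2z = 0^{p+k} 1^p 2^{2p}. Now the 0- and 1-counts sum to 2p+k, but the 2-count is 2p ≠ 2p+k. So xy^2z ∉ L.
This contradicts the pumping lemma, so L is not regular.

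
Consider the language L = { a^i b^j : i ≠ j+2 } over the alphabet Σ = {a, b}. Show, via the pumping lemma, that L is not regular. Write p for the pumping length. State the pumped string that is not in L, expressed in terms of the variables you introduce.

Assume L is regular. Let p be the pumping length given by the pumping lemma.
Choose w = a^p b^{p+p!-2}. Since p ≠ (p+p!-2)+2 = p+p!, w ∈ L; and |w| ≥ p.
The pumping lemma gives a decomposition w = xyz where |xy| ≤ p and |y| ≥ 1.
Since the first p symbols of w are all a's and |xy| ≤ p, y lies entirely in the leading a-block: y = a^k for some k with 1 ≤ k ≤ p.
Since 1 ≤ k ≤ p, k divides p!; set t = 1 + p!/k. Then xy^t z has p + (p!/k)·k = p + p! copies of a. Now the a-count is p+p! and (b-count)+2 = (p+p!-2)+2 = p+p!, so i ≠ j+2 fails. So xy^t z = a^{p+p!} b^{p+p!-2} ∉ L.
This contradicts the pumping lemma, so L is not regular.

a^{p+p!} b^{p+p!-2}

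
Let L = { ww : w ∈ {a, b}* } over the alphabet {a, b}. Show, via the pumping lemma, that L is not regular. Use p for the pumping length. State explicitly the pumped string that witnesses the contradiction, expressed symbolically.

Suppose for contradiction that L is regular, and let p be the pumping length.
Take w = a^p b^p a^p b^p = uu where u = a^pb^p; then w ∈ L and |w| = 4p ≥ p.
The pumping lemma gives a decomposition w = xyz where |xy| ≤ p and |y| > 0.
Because |xy| ≤ p and w begins with p copies of a, we have y = a^k with 1 ≤ k ≤ p.
Pump with i = 2: xy^2z = a^{p+k} b^p a^p b^p, of length 4p+k. Suppose this equals vv. The string starts with a and ends with b, so v does too; thus the boundary between the two copies of v is a b→a transition. There is exactly one such transition, at position 2p+k, so |v| = 2p+k and |vv| = 4p+2k ≠ 4p+k since k ≥ 1. So xy^2z ∉ L.
Contradiction. Therefore L is not regular.

a^{p+k} b^p a^p b^p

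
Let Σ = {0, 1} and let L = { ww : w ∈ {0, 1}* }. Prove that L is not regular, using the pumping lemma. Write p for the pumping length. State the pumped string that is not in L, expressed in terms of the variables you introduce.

Suppose for contradiction that L is regular, and let p be the pumping length.
Take w = 0^p 1^p 0^p 1^p = uu where u = 0^p1^p; then w ∈ L and |w| = 4p ≥ p.
The pumping lemma gives a decomposition w = xyz where |xy| ≤ p and y is nonempty.
Because |xy| ≤ p and w begins with p copies of 0, we have y = 0^k with 1 ≤ k ≤ p.
Pump with i = 2: xy^2z = 0^{p+k} 1^p 0^p 1^p, of length 4p+k. Suppose this equals vv. The string starts with 0 and ends with 1, so v does too; thus the boundary between the two copies of v is a 1→0 transition. There is exactly one such transition, at position 2p+k, so |v| = 2p+k and |vv| = 4p+2k ≠ 4p+k since k ≥ 1. So xy^2z ∉ L.
Contradiction. Therefore L is not regular.

0^{p+k} 1^p 0^p 1^p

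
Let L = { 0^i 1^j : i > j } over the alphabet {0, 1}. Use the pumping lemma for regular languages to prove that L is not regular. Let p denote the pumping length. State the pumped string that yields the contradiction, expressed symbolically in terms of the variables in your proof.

Suppose for contradiction that L is regular, and let p be the pumping length.
Choose w = 0^{p+1} 1^p ∈ L, with |w| = 2p+1 ≥ p.
The pumping lemma gives a decomposition w = xyz where |xy| ≤ p and y is nonempty.
Since the first p symbols of w are all 0's and |xy| ≤ p, y lies entirely in the leading 0-block: y = 0^k for some k with 1 ≤ k ≤ p.
Consider xy^0z = xz = 0^{p+1-k} 1^p. Since k ≥ 1, the 0-count p+1-k is at most p, so i > j fails; thus xz ∉ L.
Contradiction. Therefore L is not regular.

0^{p+1-k} 1^p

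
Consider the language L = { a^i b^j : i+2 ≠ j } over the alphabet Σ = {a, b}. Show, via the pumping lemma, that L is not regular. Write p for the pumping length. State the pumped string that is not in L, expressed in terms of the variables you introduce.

a^{p+p!} b^{p+p!+2}

Assume L is regular; let p be its pumping constant.
Choose w = a^p b^{p+p!+2}. Since p ≠ (p+p!+2)-2 = p+p!, w ∈ L; and |w| ≥ p.
The pumping lemma gives a decomposition w = xyz where |xy| ≤ p and y is nonempty.
The first p characters of w are a's, so xy (and hence y) consists only of a's. Write y = a^k, 1 ≤ k ≤ p.
Since 1 ≤ k ≤ p, k divides p!; set t = 1 + p!/k. Then xy^t z has p + (p!/k)·k = p + p! copies of a. Now the a-count is p+p! and (b-count)-2 = (p+p!+2)-2 = p+p!, so i+2 ≠ j fails. So xy^t z = a^{p+p!} b^{p+p!+2} ∉ L.
This is a contradiction; hence L is not regular.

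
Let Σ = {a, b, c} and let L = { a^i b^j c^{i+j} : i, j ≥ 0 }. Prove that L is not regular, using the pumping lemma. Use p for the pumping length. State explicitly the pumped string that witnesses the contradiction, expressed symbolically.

Assume L is regular; let p be its pumping constant.
Take w = a^p b^p c^{2p} ∈ L (with i=j=p, i+j=2p), |w| = 4p ≥ p.
By the pumping lemma, w = xyz with |xy| ≤ p and |y| ≥ 1.
The first p characters of w are a's, so xy (and hence y) consists only of a's. Write y = a^k, 1 ≤ k ≤ p.
Consider xy^2z = a^{p+k} b^p c^{2p}. Now the a- and b-counts sum to 2p+k, but the c-count is 2p ≠ 2p+k. So xy^2z ∉ L.
This contradicts the pumping lemma, so L is not regular.

a^{p+k} b^p c^{2p}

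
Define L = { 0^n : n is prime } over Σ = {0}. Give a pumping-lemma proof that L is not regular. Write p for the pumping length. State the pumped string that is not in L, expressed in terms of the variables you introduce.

Toward a contradiction, assume L is regular with pumping length p.
Let q be a prime with q ≥ p+2 (infinitely many primes exist), and take w = 0^q ∈ L with |w| = q ≥ p.
Write w = xyz as guaranteed by the lemma, with |xy| ≤ p and |y| ≥ 1.
Then y = 0^k for some k with 1 ≤ k ≤ p.
Since 1 ≤ k ≤ p, |xz| = q-k. Pump with i = q+1: |xy^{q+1}z| = (q-k)+(q+1)k = q+qk = q(1+k), which is composite (both factors ≥ 2). So xy^{q+1}z = 0^{q(1+k)} ∉ L.
This is a contradiction; hence L is not regular.

0^{q(1+k)}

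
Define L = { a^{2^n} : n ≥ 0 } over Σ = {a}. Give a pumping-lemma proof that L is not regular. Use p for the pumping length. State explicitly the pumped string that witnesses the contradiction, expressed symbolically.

a^{2^p+k}

Suppose for contradiction that L is regular, and let p be the pumping length.
Take w = a^{2^p} ∈ L with |w| = 2^p ≥ p.
The pumping lemma gives a decomposition w = xyz where |xy| ≤ p and y is nonempty.
Then y = a^k for some k with 1 ≤ k ≤ p.
Pump with i = 2: xy^2z = a^{2^p+k}. Since 1 ≤ k ≤ p < 2^p, we have 2^p < 2^p+k < 2^{p+1}, so 2^p+k is not a power of 2. So xy^2z ∉ L.
Contradiction. Therefore L is not regular.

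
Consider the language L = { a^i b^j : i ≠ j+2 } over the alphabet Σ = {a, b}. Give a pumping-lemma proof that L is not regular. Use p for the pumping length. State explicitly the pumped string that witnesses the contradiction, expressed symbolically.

a^{p+p!} b^{p+p!-2}

Toward a contradiction, assume L is regular with pumping length p.
Choose w = a^p b^{p+p!-2}. Since p ≠ (p+p!-2)+2 = p+p!, w ∈ L; and |w| ≥ p.
The pumping lemma gives a decomposition w = xyz where |xy| ≤ p and |y| ≥ 1.
The first p characters of w are a's, so xy (and hence y) consists only of a's. Write y = a^k, 1 ≤ k ≤ p.
Since 1 ≤ k ≤ p, k divides p!; set t = 1 + p!/k. Then xy^t z has p + (p!/k)·k = p + p! copies of a. Now the a-count is p+p! and (b-count)+2 = (p+p!-2)+2 = p+p!, so i ≠ j+2 fails. So xy^t z = a^{p+p!} b^{p+p!-2} ∉ L.
This contradicts the pumping lemma, so L is not regular.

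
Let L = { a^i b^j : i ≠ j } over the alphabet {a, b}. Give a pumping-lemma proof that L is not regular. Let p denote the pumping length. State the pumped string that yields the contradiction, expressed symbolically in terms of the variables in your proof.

Suppose for contradiction that L is regular, and let p be the pumping length.
Choose w = a^p b^{p+p!}. Since p ≠ p+p!, w ∈ L; and |w| ≥ p.
The pumping lemma gives a decomposition w = xyz where |xy| ≤ p and y is nonempty.
Since the first p symbols of w are all a's and |xy| ≤ p, y lies entirely in the leading a-block: y = a^k for some k with 1 ≤ k ≤ p.
Since 1 ≤ k ≤ p, k divides p!; set t = 1 + p!/k. Then xy^t z has p + (p!/k)·k = p + p! copies of a. Now the a-count equals the b-count, so i ≠ j fails. So xy^t z = a^{p+p!} b^{p+p!} ∉ L.
This contradicts the pumping lemma, so L is not regular.

a^{p+p!} b^{p+p!}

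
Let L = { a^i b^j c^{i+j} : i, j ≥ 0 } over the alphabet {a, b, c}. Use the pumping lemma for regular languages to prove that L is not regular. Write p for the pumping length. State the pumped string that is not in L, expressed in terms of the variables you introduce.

Assume L is regular. Let p be the pumping length given by the pumping lemma.
Take w = a^p b^p c^{2p} ∈ L (with i=j=p, i+j=2p), |w| = 4p ≥ p.
The pumping lemma gives a decomposition w = xyz where |xy| ≤ p and |y| ≥ 1.
Because |xy| ≤ p and w begins with p copies of a, we have y = a^k with 1 ≤ k ≤ p.
Consider xy^2z = a^{p+k} b^p c^{2p}. Now the a- and b-counts sum to 2p+k, but the c-count is 2p ≠ 2p+k. So xy^2z ∉ L.
This is a contradiction; hence L is not regular.

a^{p+k} b^p c^{2p}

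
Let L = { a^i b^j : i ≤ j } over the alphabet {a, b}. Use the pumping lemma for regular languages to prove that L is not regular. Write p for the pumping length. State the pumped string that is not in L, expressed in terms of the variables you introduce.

a^{p+k} b^p

Assume L is regular; let p be its pumping constant.
Choose w = a^p b^p ∈ L, with |w| = 2p ≥ p.
The pumping lemma gives a decomposition w = xyz where |xy| ≤ p and |y| > 0.
Because |xy| ≤ p and w begins with p copies of a, we have y = a^k with 1 ≤ k ≤ p.
Consider xy^2z = a^{p+k} b^p. Since k ≥ 1, the a-count p+k exceeds the b-count p, so i ≤ j fails; thus xy^2z ∉ L.
Contradiction. Therefore L is not regular.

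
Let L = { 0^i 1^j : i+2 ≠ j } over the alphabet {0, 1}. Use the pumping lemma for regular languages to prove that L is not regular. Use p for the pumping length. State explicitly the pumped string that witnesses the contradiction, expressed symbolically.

Toward a contradiction, assume L is regular with pumping length p.
Choose w = 0^p 1^{p+p!+2}. Since p ≠ (p+p!+2)-2 = p+p!, w ∈ L; and |w| ≥ p.
By the pumping lemma, w = xyz with |xy| ≤ p and |y| ≥ 1.
Because |xy| ≤ p and w begins with p copies of 0, we have y = 0^k with 1 ≤ k ≤ p.
Since 1 ≤ k ≤ p, k divides p!; set t = 1 + p!/k. Then xy^t z has p + (p!/k)·k = p + p! copies of 0. Now the 0-count is p+p! and (1-count)-2 = (p+p!+2)-2 = p+p!, so i+2 ≠ j fails. So xy^t z = 0^{p+p!} 1^{p+p!+2} ∉ L.
This contradicts the pumping lemma, so L is not regular.

0^{p+p!} 1^{p+p!+2}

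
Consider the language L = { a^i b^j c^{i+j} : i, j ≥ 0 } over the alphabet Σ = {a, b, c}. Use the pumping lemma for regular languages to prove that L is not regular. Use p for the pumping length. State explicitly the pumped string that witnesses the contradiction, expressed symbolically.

Assume L is regular; let p be its pumping constant.
Take w = a^p b^p c^{2p} ∈ L (with i=j=p, i+j=2p), |w| = 4p ≥ p.
By the pumping lemma, w = xyz with |xy| ≤ p and y is nonempty.
Because |xy| ≤ p and w begins with p copies of a, we have y = a^k with 1 ≤ k ≤ p.
Consider xy^2z = a^{p+k} b^p c^{2p}. Now the a- and b-counts sum to 2p+k, but the c-count is 2p ≠ 2p+k. So xy^2z ∉ L.
This is a contradiction; hence L is not regular.

a^{p+k} b^p c^{2p}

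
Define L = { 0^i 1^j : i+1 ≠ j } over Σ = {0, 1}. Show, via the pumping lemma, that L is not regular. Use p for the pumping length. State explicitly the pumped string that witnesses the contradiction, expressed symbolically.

Toward a contradiction, assume L is regular with pumping length p.
Choose w = 0^p 1^{p+p!+1}. Since p ≠ (p+p!+1)-1 = p+p!, w ∈ L; and |w| ≥ p.
By the pumping lemma, w = xyz with |xy| ≤ p and |y| ≥ 1.
Since the first p symbols of w are all 0's and |xy| ≤ p, y lies entirely in the leading 0-block: y = 0^k for some k with 1 ≤ k ≤ p.
Since 1 ≤ k ≤ p, k divides p!; set t = 1 + p!/k. Then xy^t z has p + (p!/k)·k = p + p! copies of 0. Now the 0-count is p+p! and (1-count)-1 = (p+p!+1)-1 = p+p!, so i+1 ≠ j fails. So xy^t z = 0^{p+p!} 1^{p+p!+1} ∉ L.
This contradicts the pumping lemma, so L is not regular.

0^{p+p!} 1^{p+p!+1}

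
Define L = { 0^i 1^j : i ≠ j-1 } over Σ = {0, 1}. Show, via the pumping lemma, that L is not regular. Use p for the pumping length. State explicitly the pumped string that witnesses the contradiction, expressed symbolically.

Assume L is regular; let p be its pumping constant.
Choose w = 0^p 1^{p+p!+1}. Since p ≠ (p+p!+1)-1 = p+p!, w ∈ L; and |w| ≥ p.
Write w = xyz as guaranteed by the lemma, with |xy| ≤ p and |y| ≥ 1.
The first p characters of w are 0's, so xy (and hence y) consists only of 0's. Write y = 0^k, 1 ≤ k ≤ p.
Since 1 ≤ k ≤ p, k divides p!; set t = 1 + p!/k. Then xy^t z has p + (p!/k)·k = p + p! copies of 0. Now the 0-count is p+p! and (1-count)-1 = (p+p!+1)-1 = p+p!, so i ≠ j-1 fails. So xy^t z = 0^{p+p!} 1^{p+p!+1} ∉ L.
This contradicts the pumping lemma, so L is not regular.

0^{p+p!} 1^{p+p!+1}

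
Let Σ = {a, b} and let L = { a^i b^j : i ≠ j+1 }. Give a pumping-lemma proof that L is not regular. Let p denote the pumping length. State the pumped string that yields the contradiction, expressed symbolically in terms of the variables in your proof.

Assume L is regular. Let p be the pumping length given by the pumping lemma.
Choose w = a^p b^{p+p!-1}. Since p ≠ (p+p!-1)+1 = p+p!, w ∈ L; and |w| ≥ p.
By the pumping lemma, w = xyz with |xy| ≤ p and |y| ≥ 1.
Because |xy| ≤ p and w begins with p copies of a, we have y = a^k with 1 ≤ k ≤ p.
Since 1 ≤ k ≤ p, k divides p!; set t = 1 + p!/k. Then xy^t z has p + (p!/k)·k = p + p! copies of a. Now the a-count is p+p! and (b-count)+1 = (p+p!-1)+1 = p+p!, so i ≠ j+1 fails. So xy^t z = a^{p+p!} b^{p+p!-1} ∉ L.
Contradiction. Therefore L is not regular.

a^{p+p!} b^{p+p!-1}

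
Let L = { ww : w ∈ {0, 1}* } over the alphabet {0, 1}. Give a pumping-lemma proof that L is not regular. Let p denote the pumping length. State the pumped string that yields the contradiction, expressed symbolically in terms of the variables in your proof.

Assume L is regular. Let p be the pumping length given by the pumping lemma.
Take w = 0^p 1^p 0^p 1^p = uu where u = 0^p1^p; then w ∈ L and |w| = 4p ≥ p.
The pumping lemma gives a decomposition w = xyz where |xy| ≤ p and |y| > 0.
Since the first p symbols of w are all 0's and |xy| ≤ p, y lies entirely in the leading 0-block: y = 0^k for some k with 1 ≤ k ≤ p.
Pump with i = 2: xy^2z = 0^{p+k} 1^p 0^p 1^p, of length 4p+k. Suppose this equals vv. The string starts with 0 and ends with 1, so v does too; thus the boundary between the two copies of v is a 1→0 transition. There is exactly one such transition, at position 2p+k, so |v| = 2p+k and |vv| = 4p+2k ≠ 4p+k since k ≥ 1. So xy^2z ∉ L.
This contradicts the pumping lemma, so L is not regular.

0^{p+k} 1^p 0^p 1^p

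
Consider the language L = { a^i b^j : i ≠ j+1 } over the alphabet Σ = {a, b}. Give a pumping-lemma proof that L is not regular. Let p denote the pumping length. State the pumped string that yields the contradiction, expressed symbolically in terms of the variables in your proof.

Assume L is regular. Let p be the pumping length given by the pumping lemma.
Choose w = a^p b^{p+p!-1}. Since p ≠ (p+p!-1)+1 = p+p!, w ∈ L; and |w| ≥ p.
The pumping lemma gives a decomposition w = xyz where |xy| ≤ p and |y| > 0.
The first p characters of w are a's, so xy (and hence y) consists only of a's. Write y = a^k, 1 ≤ k ≤ p.
Since 1 ≤ k ≤ p, k divides p!; set t = 1 + p!/k. Then xy^t z has p + (p!/k)·k = p + p! copies of a. Now the a-count is p+p! and (b-count)+1 = (p+p!-1)+1 = p+p!, so i ≠ j+1 fails. So xy^t z = a^{p+p!} b^{p+p!-1} ∉ L.
Contradiction. Therefore L is not regular.

a^{p+p!} b^{p+p!-1}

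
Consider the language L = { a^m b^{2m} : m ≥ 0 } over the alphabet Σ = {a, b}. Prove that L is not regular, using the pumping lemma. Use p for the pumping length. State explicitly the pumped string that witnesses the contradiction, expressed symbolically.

a^{p+k} b^{2p}

Toward a contradiction, assume L is regular with pumping length p.
Take w = a^p b^{2p}. Then w ∈ L and |w| = 3p ≥ p.
The pumping lemma gives a decomposition w = xyz where |xy| ≤ p and |y| > 0.
Since the first p symbols of w are all a's and |xy| ≤ p, y lies entirely in the leading a-block: y = a^k for some k with 1 ≤ k ≤ p.
Pump with i = 2: xy^2z = a^{p+k} b^{2p}. For this to lie in L we would need 2p = 2(p+k), which forces k = 0. But k ≥ 1, so xy^2z ∉ L.
This is a contradiction; hence L is not regular.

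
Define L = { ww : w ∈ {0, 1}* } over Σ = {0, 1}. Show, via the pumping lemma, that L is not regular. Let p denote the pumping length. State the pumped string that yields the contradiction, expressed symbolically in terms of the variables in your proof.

Assume L is regular. Let p be the pumping length given by the pumping lemma.
Take w = 0^p 1^p 0^p 1^p = uu where u = 0^p1^p; then w ∈ L and |w| = 4p ≥ p.
By the pumping lemma, w = xyz with |xy| ≤ p and |y| ≥ 1.
Since the first p symbols of w are all 0's and |xy| ≤ p, y lies entirely in the leading 0-block: y = 0^k for some k with 1 ≤ k ≤ p.
Pump with i = 2: xy^2z = 0^{p+k} 1^p 0^p 1^p, of length 4p+k. Suppose this equals vv. The string starts with 0 and ends with 1, so v does too; thus the boundary between the two copies of v is a 1→0 transition. There is exactly one such transition, at position 2p+k, so |v| = 2p+k and |vv| = 4p+2k ≠ 4p+k since k ≥ 1. So xy^2z ∉ L.
This contradicts the pumping lemma, so L is not regular.

0^{p+k} 1^p 0^p 1^p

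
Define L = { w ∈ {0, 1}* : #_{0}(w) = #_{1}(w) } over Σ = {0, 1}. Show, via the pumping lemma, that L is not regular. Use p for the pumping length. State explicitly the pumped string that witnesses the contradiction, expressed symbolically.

Toward a contradiction, assume L is regular with pumping length p.
Choose w = 0^p 1^p ∈ L with |w| = 2p ≥ p.
Write w = xyz as guaranteed by the lemma, with |xy| ≤ p and |y| ≥ 1.
Because |xy| ≤ p and w begins with p copies of 0, we have y = 0^k with 1 ≤ k ≤ p.
Pump with i = 2: xy^2z = 0^{p+k} 1^p has p+k occurrences of 0 but only p of 1. Since k ≥ 1 the counts differ, so xy^2z ∉ L.
Contradiction. Therefore L is not regular.

0^{p+k} 1^p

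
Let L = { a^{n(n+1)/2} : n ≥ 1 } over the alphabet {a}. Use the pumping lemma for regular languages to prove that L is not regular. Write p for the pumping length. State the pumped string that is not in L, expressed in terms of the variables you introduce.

a^{p(p+1)/2+k}

Assume L is regular. Let p be the pumping length given by the pumping lemma.
Take w = a^{p(p+1)/2} ∈ L with |w| = p(p+1)/2 ≥ p.
By the pumping lemma, w = xyz with |xy| ≤ p and |y| > 0.
Then y = a^k for some k with 1 ≤ k ≤ p.
Pump with i = 2: xy^2z = a^{p(p+1)/2+k}. Since 1 ≤ k ≤ p, p(p+1)/2 < p(p+1)/2+k ≤ p(p+1)/2+p < (p+1)(p+2)/2, so p(p+1)/2+k is strictly between consecutive triangular numbers. So xy^2z ∉ L.
This contradicts the pumping lemma, so L is not regular.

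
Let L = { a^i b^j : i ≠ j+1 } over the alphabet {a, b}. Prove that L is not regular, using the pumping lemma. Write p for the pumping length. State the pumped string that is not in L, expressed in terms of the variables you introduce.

Suppose for contradiction that L is regular, and let p be the pumping length.
Choose w = a^p b^{p+p!-1}. Since p ≠ (p+p!-1)+1 = p+p!, w ∈ L; and |w| ≥ p.
The pumping lemma gives a decomposition w = xyz where |xy| ≤ p and y is nonempty.
Since the first p symbols of w are all a's and |xy| ≤ p, y lies entirely in the leading a-block: y = a^k for some k with 1 ≤ k ≤ p.
Since 1 ≤ k ≤ p, k divides p!; set t = 1 + p!/k. Then xy^t z has p + (p!/k)·k = p + p! copies of a. Now the a-count is p+p! and (b-count)+1 = (p+p!-1)+1 = p+p!, so i ≠ j+1 fails. So xy^t z = a^{p+p!} b^{p+p!-1} ∉ L.
Contradiction. Therefore L is not regular.

a^{p+p!} b^{p+p!-1}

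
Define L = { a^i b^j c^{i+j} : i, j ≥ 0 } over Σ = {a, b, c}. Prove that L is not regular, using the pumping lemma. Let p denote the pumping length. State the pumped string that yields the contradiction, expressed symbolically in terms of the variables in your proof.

Assume L is regular. Let p be the pumping length given by the pumping lemma.
Take w = a^p b^p c^{2p} ∈ L (with i=j=p, i+j=2p), |w| = 4p ≥ p.
Write w = xyz as guaranteed by the lemma, with |xy| ≤ p and y is nonempty.
Because |xy| ≤ p and w begins with p copies of a, we have y = a^k with 1 ≤ k ≤ p.
Consider xy^2z = a^{p+k} b^p c^{2p}. Now the a- and b-counts sum to 2p+k, but the c-count is 2p ≠ 2p+k. So xy^2z ∉ L.
This contradicts the pumping lemma, so L is not regular.

a^{p+k} b^p c^{2p}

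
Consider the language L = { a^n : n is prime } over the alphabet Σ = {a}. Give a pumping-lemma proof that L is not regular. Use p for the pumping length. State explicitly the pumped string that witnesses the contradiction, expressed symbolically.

a^{q(1+k)}

Assume L is regular. Let p be the pumping length given by the pumping lemma.
Let q be a prime with q ≥ p+2 (infinitely many primes exist), and take w = a^q ∈ L with |w| = q ≥ p.
The pumping lemma gives a decomposition w = xyz where |xy| ≤ p and |y| > 0.
Then y = a^k for some k with 1 ≤ k ≤ p.
Since 1 ≤ k ≤ p, |xz| = q-k. Pump with i = q+1: |xy^{q+1}z| = (q-k)+(q+1)k = q+qk = q(1+k), which is composite (both factors ≥ 2). So xy^{q+1}z = a^{q(1+k)} ∉ L.
This contradicts the pumping lemma, so L is not regular.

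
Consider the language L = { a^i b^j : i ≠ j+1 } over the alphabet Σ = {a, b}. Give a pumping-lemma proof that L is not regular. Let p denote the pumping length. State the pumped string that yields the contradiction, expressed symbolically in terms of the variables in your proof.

Toward a contradiction, assume L is regular with pumping length p.
Choose w = a^p b^{p+p!-1}. Since p ≠ (p+p!-1)+1 = p+p!, w ∈ L; and |w| ≥ p.
Write w = xyz as guaranteed by the lemma, with |xy| ≤ p and |y| ≥ 1.
Because |xy| ≤ p and w begins with p copies of a, we have y = a^k with 1 ≤ k ≤ p.
Since 1 ≤ k ≤ p, k divides p!; set t = 1 + p!/k. Then xy^t z has p + (p!/k)·k = p + p! copies of a. Now the a-count is p+p! and (b-count)+1 = (p+p!-1)+1 = p+p!, so i ≠ j+1 fails. So xy^t z = a^{p+p!} b^{p+p!-1} ∉ L.
This is a contradiction; hence L is not regular.

a^{p+p!} b^{p+p!-1}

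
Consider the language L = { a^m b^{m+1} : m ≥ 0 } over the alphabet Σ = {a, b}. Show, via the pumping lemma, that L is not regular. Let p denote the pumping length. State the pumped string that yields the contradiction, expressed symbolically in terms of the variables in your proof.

a^{p+k} b^{p+1}

Toward a contradiction, assume L is regular with pumping length p.
Let w = a^p b^{p+1} ∈ L; note |w| = 2p+1 ≥ p.
The pumping lemma gives a decomposition w = xyz where |xy| ≤ p and |y| ≥ 1.
The first p characters of w are a's, so xy (and hence y) consists only of a's. Write y = a^k, 1 ≤ k ≤ p.
Pump with i = 2: xy^2z = a^{p+k} b^{p+1}. For this to lie in L we would need p+1 = (p+k)+1, which forces k = 0. But k ≥ 1, so xy^2z ∉ L.
This is a contradiction; hence L is not regular.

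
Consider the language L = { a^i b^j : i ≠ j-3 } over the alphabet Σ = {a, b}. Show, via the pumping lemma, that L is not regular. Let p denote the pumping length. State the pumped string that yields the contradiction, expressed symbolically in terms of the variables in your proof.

a^{p+p!} b^{p+p!+3}

Suppose for contradiction that L is regular, and let p be the pumping length.
Choose w = a^p b^{p+p!+3}. Since p ≠ (p+p!+3)-3 = p+p!, w ∈ L; and |w| ≥ p.
The pumping lemma gives a decomposition w = xyz where |xy| ≤ p and y is nonempty.
Since the first p symbols of w are all a's and |xy| ≤ p, y lies entirely in the leading a-block: y = a^k for some k with 1 ≤ k ≤ p.
Since 1 ≤ k ≤ p, k divides p!; set t = 1 + p!/k. Then xy^t z has p + (p!/k)·k = p + p! copies of a. Now the a-count is p+p! and (b-count)-3 = (p+p!+3)-3 = p+p!, so i ≠ j-3 fails. So xy^t z = a^{p+p!} b^{p+p!+3} ∉ L.
This contradicts the pumping lemma, so L is not regular.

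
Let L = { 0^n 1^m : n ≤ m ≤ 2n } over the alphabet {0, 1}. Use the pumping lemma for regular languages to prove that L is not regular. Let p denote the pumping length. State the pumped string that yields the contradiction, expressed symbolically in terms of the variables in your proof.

0^{p+k} 1^p

Suppose for contradiction that L is regular, and let p be the pumping length.
Take w = 0^p 1^p ∈ L (since p ≤ p ≤ 2p), with |w| = 2p ≥ p.
By the pumping lemma, w = xyz with |xy| ≤ p and y is nonempty.
The first p characters of w are 0's, so xy (and hence y) consists only of 0's. Write y = 0^k, 1 ≤ k ≤ p.
Pump with i = 2: xy^2z = 0^{p+k} 1^p. Now n = p+k > p = m, so the condition n ≤ m fails. Thus xy^2z ∉ L.
This contradicts the pumping lemma, so L is not regular.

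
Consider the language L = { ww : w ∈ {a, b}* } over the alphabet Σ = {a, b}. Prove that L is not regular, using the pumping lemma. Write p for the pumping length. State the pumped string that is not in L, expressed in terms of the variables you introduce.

a^{p+k} b^p a^p b^p

Assume L is regular. Let p be the pumping length given by the pumping lemma.
Take w = a^p b^p a^p b^p = uu where u = a^pb^p; then w ∈ L and |w| = 4p ≥ p.
By the pumping lemma, w = xyz with |xy| ≤ p and |y| > 0.
Since the first p symbols of w are all a's and |xy| ≤ p, y lies entirely in the leading a-block: y = a^k for some k with 1 ≤ k ≤ p.
Pump with i = 2: xy^2z = a^{p+k} b^p a^p b^p, of length 4p+k. Suppose this equals vv. The string starts with a and ends with b, so v does too; thus the boundary between the two copies of v is a b→a transition. There is exactly one such transition, at position 2p+k, so |v| = 2p+k and |vv| = 4p+2k ≠ 4p+k since k ≥ 1. So xy^2z ∉ L.
This contradicts the pumping lemma, so L is not regular.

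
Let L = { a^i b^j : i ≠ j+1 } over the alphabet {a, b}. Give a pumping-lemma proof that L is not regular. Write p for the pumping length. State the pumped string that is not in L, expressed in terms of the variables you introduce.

Suppose for contradiction that L is regular, and let p be the pumping length.
Choose w = a^p b^{p+p!-1}. Since p ≠ (p+p!-1)+1 = p+p!, w ∈ L; and |w| ≥ p.
The pumping lemma gives a decomposition w = xyz where |xy| ≤ p and y is nonempty.
The first p characters of w are a's, so xy (and hence y) consists only of a's. Write y = a^k, 1 ≤ k ≤ p.
Since 1 ≤ k ≤ p, k divides p!; set t = 1 + p!/k. Then xy^t z has p + (p!/k)·k = p + p! copies of a. Now the a-count is p+p! and (b-count)+1 = (p+p!-1)+1 = p+p!, so i ≠ j+1 fails. So xy^t z = a^{p+p!} b^{p+p!-1} ∉ L.
This is a contradiction; hence L is not regular.

a^{p+p!} b^{p+p!-1}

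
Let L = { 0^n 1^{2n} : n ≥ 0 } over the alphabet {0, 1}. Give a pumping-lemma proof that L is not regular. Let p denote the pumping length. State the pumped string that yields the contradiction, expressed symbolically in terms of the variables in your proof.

Suppose for contradiction that L is regular, and let p be the pumping length.
Take w = 0^p 1^{2p}. Then w ∈ L and |w| = 3p ≥ p.
By the pumping lemma, w = xyz with |xy| ≤ p and y is nonempty.
Because |xy| ≤ p and w begins with p copies of 0, we have y = 0^k with 1 ≤ k ≤ p.
Pump with i = 2: xy^2z = 0^{p+k} 1^{2p}. For this to lie in L we would need 2p = 2(p+k), which forces k = 0. But k ≥ 1, so xy^2z ∉ L.
This contradicts the pumping lemma, so L is not regular.

0^{p+k} 1^{2p}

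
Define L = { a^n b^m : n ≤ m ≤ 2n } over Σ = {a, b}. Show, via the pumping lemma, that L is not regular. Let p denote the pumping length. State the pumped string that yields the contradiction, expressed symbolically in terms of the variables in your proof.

Assume L is regular. Let p be the pumping length given by the pumping lemma.
Take w = a^p b^p ∈ L (since p ≤ p ≤ 2p), with |w| = 2p ≥ p.
Write w = xyz as guaranteed by the lemma, with |xy| ≤ p and |y| > 0.
The first p characters of w are a's, so xy (and hence y) consists only of a's. Write y = a^k, 1 ≤ k ≤ p.
Pump with i = 2: xy^2z = a^{p+k} b^p. Now n = p+k > p = m, so the condition n ≤ m fails. Thus xy^2z ∉ L.
This contradicts the pumping lemma, so L is not regular.

a^{p+k} b^p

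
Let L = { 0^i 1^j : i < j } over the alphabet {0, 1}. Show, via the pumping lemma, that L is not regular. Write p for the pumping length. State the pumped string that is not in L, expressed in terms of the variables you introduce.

0^{p+k} 1^{p+1}

Toward a contradiction, assume L is regular with pumping length p.
Choose w = 0^p 1^{p+1} ∈ L, with |w| = 2p+1 ≥ p.
By the pumping lemma, w = xyz with |xy| ≤ p and y is nonempty.
Because |xy| ≤ p and w begins with p copies of 0, we have y = 0^k with 1 ≤ k ≤ p.
Consider xy^2z = 0^{p+k} 1^{p+1}. Since k ≥ 1, the 0-count p+k is at least p+1, so i < j fails; thus xy^2z ∉ L.
This contradicts the pumping lemma, so L is not regular.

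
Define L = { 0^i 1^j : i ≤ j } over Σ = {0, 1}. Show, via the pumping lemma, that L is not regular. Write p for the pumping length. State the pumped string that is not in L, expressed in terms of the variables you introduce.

Toward a contradiction, assume L is regular with pumping length p.
Choose w = 0^p 1^p ∈ L, with |w| = 2p ≥ p.
Write w = xyz as guaranteed by the lemma, with |xy| ≤ p and y is nonempty.
Because |xy| ≤ p and w begins with p copies of 0, we have y = 0^k with 1 ≤ k ≤ p.
Consider xy^2z = 0^{p+k} 1^p. Since k ≥ 1, the 0-count p+k exceeds the 1-count p, so i ≤ j fails; thus xy^2z ∉ L.
This is a contradiction; hence L is not regular.

0^{p+k} 1^p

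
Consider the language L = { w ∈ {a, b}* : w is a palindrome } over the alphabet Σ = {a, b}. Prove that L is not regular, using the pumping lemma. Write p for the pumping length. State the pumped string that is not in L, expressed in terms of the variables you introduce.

Assume L is regular; let p be its pumping constant.
Take w = a^p b a^p, a palindrome of length 2p+1 ≥ p.
Write w = xyz as guaranteed by the lemma, with |xy| ≤ p and y is nonempty.
Since the first p symbols of w are all a's and |xy| ≤ p, y lies entirely in the leading a-block: y = a^k for some k with 1 ≤ k ≤ p.
Pump with i = 2: xy^2z = a^{p+k} b a^p. Its reverse is a^p b a^{p+k}, which differs from xy^2z since k ≥ 1. So xy^2z is not a palindrome and xy^2z ∉ L.
This is a contradiction; hence L is not regular.

a^{p+k} b a^p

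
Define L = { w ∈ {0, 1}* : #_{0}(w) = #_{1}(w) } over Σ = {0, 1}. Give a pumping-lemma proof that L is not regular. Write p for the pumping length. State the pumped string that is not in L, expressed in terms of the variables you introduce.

0^{p+k} 1^p

Toward a contradiction, assume L is regular with pumping length p.
Choose w = 0^p 1^p ∈ L with |w| = 2p ≥ p.
The pumping lemma gives a decomposition w = xyz where |xy| ≤ p and y is nonempty.
The first p characters of w are 0's, so xy (and hence y) consists only of 0's. Write y = 0^k, 1 ≤ k ≤ p.
Pump with i = 2: xy^2z = 0^{p+k} 1^p has p+k occurrences of 0 but only p of 1. Since k ≥ 1 the counts differ, so xy^2z ∉ L.
This is a contradiction; hence L is not regular.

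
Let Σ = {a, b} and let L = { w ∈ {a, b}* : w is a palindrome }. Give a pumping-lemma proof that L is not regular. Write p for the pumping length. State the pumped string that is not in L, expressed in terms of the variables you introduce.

Assume L is regular; let p be its pumping constant.
Take w = a^p b a^p, a palindrome of length 2p+1 ≥ p.
By the pumping lemma, w = xyz with |xy| ≤ p and |y| > 0.
Because |xy| ≤ p and w begins with p copies of a, we have y = a^k with 1 ≤ k ≤ p.
Pump with i = 2: xy^2z = a^{p+k} b a^p. Its reverse is a^p b a^{p+k}, which differs from xy^2z since k ≥ 1. So xy^2z is not a palindrome and xy^2z ∉ L.
Contradiction. Therefore L is not regular.

a^{p+k} b a^p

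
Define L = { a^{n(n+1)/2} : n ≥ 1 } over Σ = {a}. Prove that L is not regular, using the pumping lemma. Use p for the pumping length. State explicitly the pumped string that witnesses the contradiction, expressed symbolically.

Toward a contradiction, assume L is regular with pumping length p.
Take w = a^{p(p+1)/2} ∈ L with |w| = p(p+1)/2 ≥ p.
Write w = xyz as guaranteed by the lemma, with |xy| ≤ p and |y| > 0.
Then y = a^k for some k with 1 ≤ k ≤ p.
Pump with i = 2: xy^2z = a^{p(p+1)/2+k}. Since 1 ≤ k ≤ p, p(p+1)/2 < p(p+1)/2+k ≤ p(p+1)/2+p < (p+1)(p+2)/2, so p(p+1)/2+k is strictly between consecutive triangular numbers. So xy^2z ∉ L.
This is a contradiction; hence L is not regular.

a^{p(p+1)/2+k}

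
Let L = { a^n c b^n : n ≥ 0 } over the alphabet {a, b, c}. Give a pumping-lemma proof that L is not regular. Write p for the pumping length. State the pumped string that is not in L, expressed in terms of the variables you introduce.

Assume L is regular. Let p be the pumping length given by the pumping lemma.
Take w = a^p c b^p ∈ L with |w| = 2p+1 ≥ p.
Write w = xyz as guaranteed by the lemma, with |xy| ≤ p and y is nonempty.
Since the first p symbols of w are all a's and |xy| ≤ p, y lies entirely in the leading a-block: y = a^k for some k with 1 ≤ k ≤ p.
Pump with i = 2: xy^2z = a^{p+k} c b^p, which would require p+k = p. But k ≥ 1, so xy^2z ∉ L.
This contradicts the pumping lemma, so L is not regular.

a^{p+k} c b^p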